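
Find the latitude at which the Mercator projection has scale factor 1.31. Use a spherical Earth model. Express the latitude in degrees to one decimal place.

40.2°

Mercator scale is k = sec φ = 1/cos φ.
1/cos φ = 1.31  ⇒  cos φ = 0.7634  ⇒  φ = arccos(0.7634) ≈ 40.2°.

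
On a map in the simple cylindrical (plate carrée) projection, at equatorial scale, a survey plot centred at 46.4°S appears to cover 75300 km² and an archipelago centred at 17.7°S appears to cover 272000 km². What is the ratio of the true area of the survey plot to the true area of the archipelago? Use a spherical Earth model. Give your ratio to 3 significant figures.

0.200

On the plate carrée, areal scale = h·k = 1 × sec φ, so true area = apparent × cos φ.
True area of survey plot: 75300 × cos(46.4°) = 75300 × 0.6896 = 51930 km².
True area of archipelago: 272000 × cos(17.7°) = 272000 × 0.9527 = 259100 km².
Ratio = 51930 / 259100 ≈ 0.200.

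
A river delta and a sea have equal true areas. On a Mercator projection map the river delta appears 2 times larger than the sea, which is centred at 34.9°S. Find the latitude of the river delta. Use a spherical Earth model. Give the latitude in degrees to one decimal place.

For equal true areas on Mercator, apparent areas scale as sec²φ, so the ratio is cos²φ₂ / cos²φ₁.
cos²φ₂ / cos²φ₁ = 2  ⇒  cos φ₁ = cos 34.9° / √2 = 0.8202/1.414 = 0.5799.
φ₁ = arccos(0.5799) ≈ 54.6°.

54.6°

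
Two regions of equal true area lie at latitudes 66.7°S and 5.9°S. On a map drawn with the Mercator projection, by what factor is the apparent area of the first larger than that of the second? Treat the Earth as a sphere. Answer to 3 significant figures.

Mercator is conformal with k = sec φ, so areal scale = k² = sec²φ.
At 66.7°: sec²(66.7°) = 1/0.3955² = 6.392.
At 5.9°: sec²(5.9°) = 1/0.9947² = 1.011.
Ratio = 6.392/1.011 = cos²(5.9°)/cos²(66.7°) ≈ 6.32.

6.32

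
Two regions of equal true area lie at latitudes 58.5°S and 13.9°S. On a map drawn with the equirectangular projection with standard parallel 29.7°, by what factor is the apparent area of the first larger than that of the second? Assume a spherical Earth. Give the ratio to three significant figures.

The equidistant cylindrical projection with φ₀ = 29.7° has h = 1 (meridians true) and k = cos φ₀ / cos φ along parallels.
Areal scale at 58.5°: h·k = 1.000 × 1.662 = 1.662.
Areal scale at 13.9°: h·k = 1.000 × 0.8948 = 0.8948.
Ratio = 1.662/0.8948 ≈ 1.86.

1.86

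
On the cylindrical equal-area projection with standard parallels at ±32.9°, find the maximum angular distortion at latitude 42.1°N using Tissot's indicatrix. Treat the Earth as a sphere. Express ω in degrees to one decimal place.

A cylindrical equal-area projection with standard parallel φ₀ has meridian scale h = cos φ / cos φ₀ and parallel scale k = cos φ₀ / cos φ (so areas are preserved, h·k = 1).
At 42.1°: h = 0.8837, k = 1.132; principal scales a = 1.132, b = 0.8837.
sin(ω/2) = (a − b)/(a + b) = 0.2479/2.015 = 0.1230, so ω = 2 arcsin(0.1230) ≈ 14.1°.

14.1°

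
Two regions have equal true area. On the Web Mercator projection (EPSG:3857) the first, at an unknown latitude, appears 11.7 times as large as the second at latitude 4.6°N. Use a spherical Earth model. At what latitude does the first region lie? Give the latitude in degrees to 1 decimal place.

73.1°

On Mercator, (apparent₁)/(apparent₂) = sec²φ₁ / sec²φ₂ when true areas are equal.
cos²φ₂ / cos²φ₁ = 11.7  ⇒  cos φ₁ = cos 4.6° / √11.7 = 0.9968/3.421 = 0.2914.
φ₁ = arccos(0.2914) ≈ 73.1°.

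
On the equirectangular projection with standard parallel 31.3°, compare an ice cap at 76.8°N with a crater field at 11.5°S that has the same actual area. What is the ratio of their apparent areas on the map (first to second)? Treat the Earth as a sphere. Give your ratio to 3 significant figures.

In the equirectangular projection with standard parallel φ₀ = 31.3° (x = Rλ cos φ₀, y = Rφ), meridians are true-scale (h = 1) and the parallel scale is k = cos φ₀ / cos φ.
Areal scale at 76.8°: h·k = 1.000 × 3.742 = 3.742.
Areal scale at 11.5°: h·k = 1.000 × 0.8720 = 0.8720.
Ratio = 3.742/0.8720 ≈ 4.29.

4.29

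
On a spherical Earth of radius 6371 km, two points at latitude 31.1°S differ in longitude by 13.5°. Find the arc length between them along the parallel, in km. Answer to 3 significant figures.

Arc length along a parallel = R cos φ · Δλ (with Δλ in radians).
= 6371 × cos 31.1° × (13.5° × π/180) = 6371 × 0.8563 × 0.2356 ≈ 1290 km.

1290 km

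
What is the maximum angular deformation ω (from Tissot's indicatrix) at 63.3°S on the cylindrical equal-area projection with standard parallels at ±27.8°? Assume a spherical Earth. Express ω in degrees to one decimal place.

A cylindrical equal-area projection with standard parallel φ₀ has meridian scale h = cos φ / cos φ₀ and parallel scale k = cos φ₀ / cos φ (so areas are preserved, h·k = 1).
At 63.3°: h = 0.5079, k = 1.969; principal scales a = 1.969, b = 0.5079.
sin(ω/2) = (a − b)/(a + b) = 1.461/2.477 = 0.5898, so ω = 2 arcsin(0.5898) ≈ 72.3°.

72.3°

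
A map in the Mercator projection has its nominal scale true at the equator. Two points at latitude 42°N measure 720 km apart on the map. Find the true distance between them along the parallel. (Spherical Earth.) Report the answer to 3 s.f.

535 km

Mercator is conformal, so the point scale is isotropic: h = k = sec φ = 1/cos φ.
Along the parallel at 42°, map distances are exaggerated by k = sec 42° = 1.346.
True distance = 720 / 1.346 = 720 × cos 42° ≈ 535 km.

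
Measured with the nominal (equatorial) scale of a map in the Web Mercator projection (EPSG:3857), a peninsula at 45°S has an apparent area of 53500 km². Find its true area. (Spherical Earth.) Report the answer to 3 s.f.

The Mercator projection is conformal; its linear scale factor is the same in every direction and equals sec φ = 1/cos φ.
Areal scale = k² = sec²φ = 1/cos²(45°) = 1/0.7071² = 2.000.
True area = apparent / (areal scale) = 53500 / 2.000 ≈ 26800 km².

26800 km²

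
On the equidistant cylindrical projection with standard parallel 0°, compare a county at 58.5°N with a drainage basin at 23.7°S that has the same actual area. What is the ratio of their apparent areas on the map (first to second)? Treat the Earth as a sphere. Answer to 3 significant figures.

1.75

Plate carrée maps x = Rλ, y = Rφ. The meridian scale is h = 1 and the parallel scale is k = 1/cos φ = sec φ.
Areal scale at 58.5°: h·k = 1.000 × 1.914 = 1.914.
Areal scale at 23.7°: h·k = 1.000 × 1.092 = 1.092.
Ratio = 1.914/1.092 ≈ 1.75.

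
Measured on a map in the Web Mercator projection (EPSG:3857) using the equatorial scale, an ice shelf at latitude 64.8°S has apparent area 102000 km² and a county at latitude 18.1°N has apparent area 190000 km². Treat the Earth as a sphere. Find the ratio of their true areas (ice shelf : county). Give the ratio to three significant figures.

0.108

Mercator's areal exaggeration is sec²φ; hence true area = (apparent area) · cos²φ.
True area of ice shelf: 102000 × cos²(64.8°) = 102000 × 0.1813 = 18490 km².
True area of county: 190000 × cos²(18.1°) = 190000 × 0.9035 = 171700 km².
Ratio = 18490 / 171700 ≈ 0.108.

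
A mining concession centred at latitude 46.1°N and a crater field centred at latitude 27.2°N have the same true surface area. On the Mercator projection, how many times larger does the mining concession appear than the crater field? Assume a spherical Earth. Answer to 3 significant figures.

On Mercator, area is exaggerated by sec²φ = 1/cos²φ.
At 46.1°: sec²(46.1°) = 1/0.6934² = 2.080.
At 27.2°: sec²(27.2°) = 1/0.8894² = 1.264.
Ratio = 2.080/1.264 = cos²(27.2°)/cos²(46.1°) ≈ 1.65.

1.65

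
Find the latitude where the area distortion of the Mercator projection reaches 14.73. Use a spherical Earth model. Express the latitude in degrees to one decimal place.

74.9°

Mercator areal scale is sec²φ.
sec²φ = 14.73  ⇒  cos²φ = 0.06789  ⇒  cos φ = 0.2606.
φ = arccos(0.2606) ≈ 74.9°.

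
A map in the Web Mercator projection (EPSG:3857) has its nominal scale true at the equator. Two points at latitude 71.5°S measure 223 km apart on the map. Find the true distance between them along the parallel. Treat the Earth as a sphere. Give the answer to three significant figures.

70.8 km

Mercator is conformal, so the point scale is isotropic: h = k = sec φ = 1/cos φ.
Along the parallel at 71.5°, map distances are exaggerated by k = sec 71.5° = 3.152.
True distance = 223 / 3.152 = 223 × cos 71.5° ≈ 70.8 km.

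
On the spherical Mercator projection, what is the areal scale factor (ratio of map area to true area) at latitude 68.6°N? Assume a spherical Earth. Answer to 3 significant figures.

7.51

Mercator is conformal, so the point scale is isotropic: h = k = sec φ = 1/cos φ.
Areal scale = k² = sec²φ = 1/cos²(68.6°) = 1/0.3649² = 7.511.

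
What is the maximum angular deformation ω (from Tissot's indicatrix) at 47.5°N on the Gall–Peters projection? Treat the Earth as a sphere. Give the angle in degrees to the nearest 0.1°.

5.2°

The Gall–Peters projection is cylindrical equal-area with φ₀ = 45°. Cylindrical equal-area (φ₀ = 45°): h = cos φ / cos 45° along meridians, k = cos 45° / cos φ along parallels; h·k = 1.
At 47.5°: h = 0.9554, k = 1.047; principal scales a = 1.047, b = 0.9554.
sin(ω/2) = (a − b)/(a + b) = 0.09122/2.002 = 0.04556, so ω = 2 arcsin(0.04556) ≈ 5.2°.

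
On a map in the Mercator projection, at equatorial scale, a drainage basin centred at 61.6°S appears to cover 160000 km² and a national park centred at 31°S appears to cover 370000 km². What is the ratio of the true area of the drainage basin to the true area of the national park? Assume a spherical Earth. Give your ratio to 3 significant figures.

0.133

On Mercator the areal scale is sec²φ, so true area = apparent × cos²φ.
True area of drainage basin: 160000 × cos²(61.6°) = 160000 × 0.2262 = 36190 km².
True area of national park: 370000 × cos²(31°) = 370000 × 0.7347 = 271900 km².
Ratio = 36190 / 271900 ≈ 0.133.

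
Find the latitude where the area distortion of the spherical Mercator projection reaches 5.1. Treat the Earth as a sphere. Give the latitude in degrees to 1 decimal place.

63.7°

Mercator areal scale is sec²φ.
sec²φ = 5.1  ⇒  cos²φ = 0.1961  ⇒  cos φ = 0.4428.
φ = arccos(0.4428) ≈ 63.7°.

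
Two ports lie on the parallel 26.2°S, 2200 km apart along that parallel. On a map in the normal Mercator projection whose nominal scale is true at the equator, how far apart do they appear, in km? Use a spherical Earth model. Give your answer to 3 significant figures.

For Mercator, h = k = sec φ (a conformal cylindrical projection has a single point scale, 1/cos φ).
Along the parallel, k = sec 26.2° = 1/0.8973 = 1.115.
Map distance = 2200 × 1.115 ≈ 2450 km.

2450 km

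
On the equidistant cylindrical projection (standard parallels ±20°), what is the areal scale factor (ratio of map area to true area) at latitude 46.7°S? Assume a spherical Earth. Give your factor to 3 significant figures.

With standard parallel φ₀ = 20°, the equirectangular projection gives x = Rλ cos φ₀, y = Rφ, so h = 1 and k = cos 20° / cos φ.
Areal scale = h·k = 1 × cos φ₀ / cos φ; at 46.7°, h = 1.000, k = 1.370, so h·k = 1.370.

1.37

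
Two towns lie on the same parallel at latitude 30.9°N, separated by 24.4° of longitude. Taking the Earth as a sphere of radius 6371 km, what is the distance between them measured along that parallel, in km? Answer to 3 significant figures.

2330 km

Arc length along a parallel = R cos φ · Δλ (with Δλ in radians).
= 6371 × cos 30.9° × (24.4° × π/180) = 6371 × 0.8581 × 0.4259 ≈ 2330 km.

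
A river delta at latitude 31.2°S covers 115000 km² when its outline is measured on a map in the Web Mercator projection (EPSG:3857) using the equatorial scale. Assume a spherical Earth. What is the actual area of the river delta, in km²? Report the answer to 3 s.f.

84100 km²

For Mercator, h = k = sec φ (a conformal cylindrical projection has a single point scale, 1/cos φ).
Areal scale = k² = sec²φ = 1/cos²(31.2°) = 1/0.8554² = 1.367.
True area = apparent / (areal scale) = 115000 / 1.367 ≈ 84100 km².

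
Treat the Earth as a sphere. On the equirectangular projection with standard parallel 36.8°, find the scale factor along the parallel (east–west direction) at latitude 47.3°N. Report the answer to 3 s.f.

1.18

With standard parallel φ₀ = 36.8°, the equirectangular projection gives x = Rλ cos φ₀, y = Rφ, so h = 1 and k = cos 36.8° / cos φ.
k = cos 36.8° / cos 47.3° = 0.8007/0.6782 = 1.181.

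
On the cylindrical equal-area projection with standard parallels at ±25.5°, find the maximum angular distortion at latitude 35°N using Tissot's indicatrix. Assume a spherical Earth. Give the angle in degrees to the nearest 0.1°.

11.1°

For cylindrical equal-area with standard parallel φ₀, h = cos φ / cos φ₀ and k = cos φ₀ / cos φ, so h·k = 1.
At 35°: h = 0.9076, k = 1.102; principal scales a = 1.102, b = 0.9076.
sin(ω/2) = (a − b)/(a + b) = 0.1943/2.009 = 0.09669, so ω = 2 arcsin(0.09669) ≈ 11.1°.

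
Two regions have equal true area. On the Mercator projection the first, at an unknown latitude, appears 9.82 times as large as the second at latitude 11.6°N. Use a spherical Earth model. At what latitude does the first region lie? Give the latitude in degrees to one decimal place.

71.8°

For equal true areas on Mercator, apparent areas scale as sec²φ, so the ratio is cos²φ₂ / cos²φ₁.
cos²φ₂ / cos²φ₁ = 9.82  ⇒  cos φ₁ = cos 11.6° / √9.82 = 0.9796/3.134 = 0.3126.
φ₁ = arccos(0.3126) ≈ 71.8°.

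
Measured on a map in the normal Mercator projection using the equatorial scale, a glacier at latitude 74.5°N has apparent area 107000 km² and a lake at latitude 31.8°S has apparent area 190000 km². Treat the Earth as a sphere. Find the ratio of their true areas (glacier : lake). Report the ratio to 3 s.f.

Mercator's areal exaggeration is sec²φ; hence true area = (apparent area) · cos²φ.
True area of glacier: 107000 × cos²(74.5°) = 107000 × 0.07142 = 7642 km².
True area of lake: 190000 × cos²(31.8°) = 190000 × 0.7223 = 137200 km².
Ratio = 7642 / 137200 ≈ 0.0557.

0.0557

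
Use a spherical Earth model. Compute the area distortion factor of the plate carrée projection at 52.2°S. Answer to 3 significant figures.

In the plate carrée (x = Rλ, y = Rφ), meridians are true-scale (h = 1) and parallels are stretched by k = sec φ.
Areal scale = h·k = 1 × sec φ; at 52.2°, h = 1.000, k = 1.632, so h·k = 1.632.

1.63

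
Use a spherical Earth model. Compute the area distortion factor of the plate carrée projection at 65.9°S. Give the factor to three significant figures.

2.45

In the plate carrée (x = Rλ, y = Rφ), meridians are true-scale (h = 1) and parallels are stretched by k = sec φ.
Areal scale = h·k = 1 × sec φ; at 65.9°, h = 1.000, k = 2.449, so h·k = 2.449.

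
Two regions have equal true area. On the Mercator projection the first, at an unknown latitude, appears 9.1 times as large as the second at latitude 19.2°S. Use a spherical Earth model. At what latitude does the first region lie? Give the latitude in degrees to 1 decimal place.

71.8°

On Mercator, (apparent₁)/(apparent₂) = sec²φ₁ / sec²φ₂ when true areas are equal.
cos²φ₂ / cos²φ₁ = 9.1  ⇒  cos φ₁ = cos 19.2° / √9.1 = 0.9444/3.017 = 0.3131.
φ₁ = arccos(0.3131) ≈ 71.8°.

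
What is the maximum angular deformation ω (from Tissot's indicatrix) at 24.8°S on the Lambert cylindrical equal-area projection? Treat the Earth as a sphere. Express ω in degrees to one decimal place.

11.1°

The Lambert cylindrical equal-area projection is the cylindrical equal-area projection with its standard parallel at the equator (φ₀ = 0). For cylindrical equal-area with standard parallel φ₀, h = cos φ / cos φ₀ and k = cos φ₀ / cos φ, so h·k = 1.
At 24.8°: h = 0.9078, k = 1.102; principal scales a = 1.102, b = 0.9078.
sin(ω/2) = (a − b)/(a + b) = 0.1938/2.009 = 0.09646, so ω = 2 arcsin(0.09646) ≈ 11.1°.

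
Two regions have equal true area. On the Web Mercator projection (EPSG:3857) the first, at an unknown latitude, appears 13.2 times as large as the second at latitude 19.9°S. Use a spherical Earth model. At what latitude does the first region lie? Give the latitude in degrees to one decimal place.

On Mercator, (apparent₁)/(apparent₂) = sec²φ₁ / sec²φ₂ when true areas are equal.
cos²φ₂ / cos²φ₁ = 13.2  ⇒  cos φ₁ = cos 19.9° / √13.2 = 0.9403/3.633 = 0.2588.
φ₁ = arccos(0.2588) ≈ 75.0°.

75.0°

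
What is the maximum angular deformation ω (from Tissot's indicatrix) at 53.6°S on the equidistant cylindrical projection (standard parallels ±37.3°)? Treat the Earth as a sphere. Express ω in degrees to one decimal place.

With standard parallel φ₀ = 37.3°, the equirectangular projection gives x = Rλ cos φ₀, y = Rφ, so h = 1 and k = cos 37.3° / cos φ.
At 53.6°: h = 1.000, k = 1.340; principal scales a = 1.340, b = 1.000.
sin(ω/2) = (a − b)/(a + b) = 0.3405/2.340 = 0.1455, so ω = 2 arcsin(0.1455) ≈ 16.7°.

16.7°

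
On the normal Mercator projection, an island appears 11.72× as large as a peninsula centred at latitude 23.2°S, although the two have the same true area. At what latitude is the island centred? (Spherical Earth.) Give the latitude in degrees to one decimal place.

74.4°

On Mercator, (apparent₁)/(apparent₂) = sec²φ₁ / sec²φ₂ when true areas are equal.
cos²φ₂ / cos²φ₁ = 11.72  ⇒  cos φ₁ = cos 23.2° / √11.72 = 0.9191/3.423 = 0.2685.
φ₁ = arccos(0.2685) ≈ 74.4°.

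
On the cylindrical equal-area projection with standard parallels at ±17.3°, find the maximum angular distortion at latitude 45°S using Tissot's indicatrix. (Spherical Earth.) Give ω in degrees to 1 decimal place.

A cylindrical equal-area projection with standard parallel φ₀ has meridian scale h = cos φ / cos φ₀ and parallel scale k = cos φ₀ / cos φ (so areas are preserved, h·k = 1).
At 45°: h = 0.7406, k = 1.350; principal scales a = 1.350, b = 0.7406.
sin(ω/2) = (a − b)/(a + b) = 0.6096/2.091 = 0.2916, so ω = 2 arcsin(0.2916) ≈ 33.9°.

33.9°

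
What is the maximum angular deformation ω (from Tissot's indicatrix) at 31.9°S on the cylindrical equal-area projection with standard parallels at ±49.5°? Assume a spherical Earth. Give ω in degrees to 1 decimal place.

A cylindrical equal-area projection with standard parallel φ₀ has meridian scale h = cos φ / cos φ₀ and parallel scale k = cos φ₀ / cos φ (so areas are preserved, h·k = 1).
At 31.9°: h = 1.307, k = 0.7650; principal scales a = 1.307, b = 0.7650.
sin(ω/2) = (a − b)/(a + b) = 0.5422/2.072 = 0.2617, so ω = 2 arcsin(0.2617) ≈ 30.3°.

30.3°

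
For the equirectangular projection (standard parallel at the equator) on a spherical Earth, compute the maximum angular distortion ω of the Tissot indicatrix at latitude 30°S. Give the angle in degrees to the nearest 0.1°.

8.2°

For the equirectangular projection with φ₀ = 0 (plate carrée), h = 1 along meridians and k = sec φ along parallels.
At 30°: h = 1.000, k = 1.155; principal scales a = 1.155, b = 1.000.
sin(ω/2) = (a − b)/(a + b) = 0.1547/2.155 = 0.07180, so ω = 2 arcsin(0.07180) ≈ 8.2°.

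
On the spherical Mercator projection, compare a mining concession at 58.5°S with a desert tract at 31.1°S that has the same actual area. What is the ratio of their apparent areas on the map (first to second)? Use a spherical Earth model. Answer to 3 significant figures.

On Mercator, area is exaggerated by sec²φ = 1/cos²φ.
At 58.5°: sec²(58.5°) = 1/0.5225² = 3.663.
At 31.1°: sec²(31.1°) = 1/0.8563² = 1.364.
Ratio = 3.663/1.364 = cos²(31.1°)/cos²(58.5°) ≈ 2.69.

2.69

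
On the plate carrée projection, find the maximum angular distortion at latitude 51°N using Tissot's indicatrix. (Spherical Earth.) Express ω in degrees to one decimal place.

In the plate carrée (x = Rλ, y = Rφ), meridians are true-scale (h = 1) and parallels are stretched by k = sec φ.
At 51°: h = 1.000, k = 1.589; principal scales a = 1.589, b = 1.000.
sin(ω/2) = (a − b)/(a + b) = 0.5890/2.589 = 0.2275, so ω = 2 arcsin(0.2275) ≈ 26.3°.

26.3°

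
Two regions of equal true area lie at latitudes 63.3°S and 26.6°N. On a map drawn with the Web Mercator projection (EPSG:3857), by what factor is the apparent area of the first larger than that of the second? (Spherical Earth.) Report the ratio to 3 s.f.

Mercator is conformal with k = sec φ, so areal scale = k² = sec²φ.
At 63.3°: sec²(63.3°) = 1/0.4493² = 4.953.
At 26.6°: sec²(26.6°) = 1/0.8942² = 1.251.
Ratio = 4.953/1.251 = cos²(26.6°)/cos²(63.3°) ≈ 3.96.

3.96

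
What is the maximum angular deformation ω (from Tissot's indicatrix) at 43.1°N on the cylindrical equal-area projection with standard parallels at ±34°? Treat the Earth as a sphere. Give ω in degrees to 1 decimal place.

14.5°

A cylindrical equal-area projection with standard parallel φ₀ has meridian scale h = cos φ / cos φ₀ and parallel scale k = cos φ₀ / cos φ (so areas are preserved, h·k = 1).
At 43.1°: h = 0.8807, k = 1.135; principal scales a = 1.135, b = 0.8807.
sin(ω/2) = (a − b)/(a + b) = 0.2547/2.016 = 0.1263, so ω = 2 arcsin(0.1263) ≈ 14.5°.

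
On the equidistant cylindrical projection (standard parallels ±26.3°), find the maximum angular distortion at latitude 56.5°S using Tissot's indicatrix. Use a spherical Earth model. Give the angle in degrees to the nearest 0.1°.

27.5°

The equidistant cylindrical projection with φ₀ = 26.3° has h = 1 (meridians true) and k = cos φ₀ / cos φ along parallels.
At 56.5°: h = 1.000, k = 1.624; principal scales a = 1.624, b = 1.000.
sin(ω/2) = (a − b)/(a + b) = 0.6243/2.624 = 0.2379, so ω = 2 arcsin(0.2379) ≈ 27.5°.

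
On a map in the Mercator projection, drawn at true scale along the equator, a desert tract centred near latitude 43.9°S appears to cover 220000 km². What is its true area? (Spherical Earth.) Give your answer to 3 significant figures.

114000 km²

For Mercator, h = k = sec φ (a conformal cylindrical projection has a single point scale, 1/cos φ).
Areal scale = k² = sec²φ = 1/cos²(43.9°) = 1/0.7206² = 1.926.
True area = apparent / (areal scale) = 220000 / 1.926 ≈ 114000 km².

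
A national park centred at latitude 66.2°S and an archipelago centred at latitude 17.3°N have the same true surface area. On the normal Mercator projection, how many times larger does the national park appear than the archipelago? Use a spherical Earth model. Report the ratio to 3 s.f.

On Mercator, area is exaggerated by sec²φ = 1/cos²φ.
At 66.2°: sec²(66.2°) = 1/0.4035² = 6.141.
At 17.3°: sec²(17.3°) = 1/0.9548² = 1.097.
Ratio = 6.141/1.097 = cos²(17.3°)/cos²(66.2°) ≈ 5.60.

5.60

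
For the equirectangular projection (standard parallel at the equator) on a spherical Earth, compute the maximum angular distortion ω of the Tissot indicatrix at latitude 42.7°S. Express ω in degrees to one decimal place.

In the plate carrée (x = Rλ, y = Rφ), meridians are true-scale (h = 1) and parallels are stretched by k = sec φ.
At 42.7°: h = 1.000, k = 1.361; principal scales a = 1.361, b = 1.000.
sin(ω/2) = (a − b)/(a + b) = 0.3607/2.361 = 0.1528, so ω = 2 arcsin(0.1528) ≈ 17.6°.

17.6°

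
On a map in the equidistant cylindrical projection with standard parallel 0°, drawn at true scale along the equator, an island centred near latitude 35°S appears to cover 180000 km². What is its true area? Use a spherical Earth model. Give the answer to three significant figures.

In the plate carrée (x = Rλ, y = Rφ), meridians are true-scale (h = 1) and parallels are stretched by k = sec φ.
Areal scale = h·k = 1 × sec φ; at 35°, h = 1.000, k = 1.221, so h·k = 1.221.
True area = apparent / (areal scale) = 180000 / 1.221 ≈ 147000 km².

147000 km²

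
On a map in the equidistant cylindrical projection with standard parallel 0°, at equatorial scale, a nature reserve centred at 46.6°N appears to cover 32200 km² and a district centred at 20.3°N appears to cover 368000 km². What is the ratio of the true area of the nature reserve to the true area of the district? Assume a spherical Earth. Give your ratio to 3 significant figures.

0.0641

Plate carrée has h = 1 and k = sec φ, giving areal scale sec φ; true area = (apparent area) · cos φ.
True area of nature reserve: 32200 × cos(46.6°) = 32200 × 0.6871 = 22120 km².
True area of district: 368000 × cos(20.3°) = 368000 × 0.9379 = 345100 km².
Ratio = 22120 / 345100 ≈ 0.0641.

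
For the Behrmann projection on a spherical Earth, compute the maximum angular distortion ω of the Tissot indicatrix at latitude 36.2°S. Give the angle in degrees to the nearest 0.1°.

8.1°

Behrmann is a cylindrical equal-area projection with standard parallels at ±30°. A cylindrical equal-area projection with standard parallel φ₀ has meridian scale h = cos φ / cos φ₀ and parallel scale k = cos φ₀ / cos φ (so areas are preserved, h·k = 1).
At 36.2°: h = 0.9318, k = 1.073; principal scales a = 1.073, b = 0.9318.
sin(ω/2) = (a − b)/(a + b) = 0.1414/2.005 = 0.07052, so ω = 2 arcsin(0.07052) ≈ 8.1°.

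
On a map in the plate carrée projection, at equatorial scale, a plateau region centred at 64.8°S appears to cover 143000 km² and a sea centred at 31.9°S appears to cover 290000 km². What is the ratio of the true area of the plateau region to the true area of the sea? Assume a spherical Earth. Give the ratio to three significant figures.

On the plate carrée, areal scale = h·k = 1 × sec φ, so true area = apparent × cos φ.
True area of plateau region: 143000 × cos(64.8°) = 143000 × 0.4258 = 60890 km².
True area of sea: 290000 × cos(31.9°) = 290000 × 0.8490 = 246200 km².
Ratio = 60890 / 246200 ≈ 0.247.

0.247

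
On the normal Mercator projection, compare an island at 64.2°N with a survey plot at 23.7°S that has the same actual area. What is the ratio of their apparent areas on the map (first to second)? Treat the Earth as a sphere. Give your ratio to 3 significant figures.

Mercator is conformal with k = sec φ, so areal scale = k² = sec²φ.
At 64.2°: sec²(64.2°) = 1/0.4352² = 5.279.
At 23.7°: sec²(23.7°) = 1/0.9157² = 1.193.
Ratio = 5.279/1.193 = cos²(23.7°)/cos²(64.2°) ≈ 4.43.

4.43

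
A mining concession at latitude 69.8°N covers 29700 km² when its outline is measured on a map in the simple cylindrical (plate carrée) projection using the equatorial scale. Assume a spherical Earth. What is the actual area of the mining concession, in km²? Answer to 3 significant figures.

In the plate carrée (x = Rλ, y = Rφ), meridians are true-scale (h = 1) and parallels are stretched by k = sec φ.
Areal scale = h·k = 1 × sec φ; at 69.8°, h = 1.000, k = 2.896, so h·k = 2.896.
True area = apparent / (areal scale) = 29700 / 2.896 ≈ 10300 km².

10300 km²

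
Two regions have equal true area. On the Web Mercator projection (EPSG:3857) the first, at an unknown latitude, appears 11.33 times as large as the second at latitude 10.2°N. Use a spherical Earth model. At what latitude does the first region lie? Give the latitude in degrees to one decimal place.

Mercator areal scale is sec²φ, so apparent-area ratio = sec²φ₁ / sec²φ₂ = cos²φ₂ / cos²φ₁.
cos²φ₂ / cos²φ₁ = 11.33  ⇒  cos φ₁ = cos 10.2° / √11.33 = 0.9842/3.366 = 0.2924.
φ₁ = arccos(0.2924) ≈ 73.0°.

73.0°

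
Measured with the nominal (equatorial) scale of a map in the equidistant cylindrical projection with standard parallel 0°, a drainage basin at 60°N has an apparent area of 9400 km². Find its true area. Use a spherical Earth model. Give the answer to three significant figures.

In the plate carrée (x = Rλ, y = Rφ), meridians are true-scale (h = 1) and parallels are stretched by k = sec φ.
Areal scale = h·k = 1 × sec φ; at 60°, h = 1.000, k = 2.000, so h·k = 2.000.
True area = apparent / (areal scale) = 9400 / 2.000 ≈ 4700 km².

4700 km²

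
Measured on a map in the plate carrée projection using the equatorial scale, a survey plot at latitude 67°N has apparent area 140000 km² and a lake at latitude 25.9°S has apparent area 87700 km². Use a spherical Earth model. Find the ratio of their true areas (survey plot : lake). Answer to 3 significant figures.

0.693

Plate carrée has h = 1 and k = sec φ, giving areal scale sec φ; true area = (apparent area) · cos φ.
True area of survey plot: 140000 × cos(67°) = 140000 × 0.3907 = 54700 km².
True area of lake: 87700 × cos(25.9°) = 87700 × 0.8996 = 78890 km².
Ratio = 54700 / 78890 ≈ 0.693.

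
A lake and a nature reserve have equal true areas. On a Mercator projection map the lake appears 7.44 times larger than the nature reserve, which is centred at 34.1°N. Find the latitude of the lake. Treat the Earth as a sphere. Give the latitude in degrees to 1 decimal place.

Mercator areal scale is sec²φ, so apparent-area ratio = sec²φ₁ / sec²φ₂ = cos²φ₂ / cos²φ₁.
cos²φ₂ / cos²φ₁ = 7.44  ⇒  cos φ₁ = cos 34.1° / √7.44 = 0.8281/2.728 = 0.3036.
φ₁ = arccos(0.3036) ≈ 72.3°.

72.3°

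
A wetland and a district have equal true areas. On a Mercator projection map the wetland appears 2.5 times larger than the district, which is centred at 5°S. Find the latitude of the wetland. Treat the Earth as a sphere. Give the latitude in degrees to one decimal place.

50.9°

For equal true areas on Mercator, apparent areas scale as sec²φ, so the ratio is cos²φ₂ / cos²φ₁.
cos²φ₂ / cos²φ₁ = 2.5  ⇒  cos φ₁ = cos 5° / √2.5 = 0.9962/1.581 = 0.6300.
φ₁ = arccos(0.6300) ≈ 50.9°.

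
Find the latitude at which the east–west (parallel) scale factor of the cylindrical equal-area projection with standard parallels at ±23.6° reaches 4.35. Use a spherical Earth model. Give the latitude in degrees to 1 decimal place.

Cylindrical equal-area (φ₀ = 23.6°): h = cos φ / cos 23.6° along meridians, k = cos 23.6° / cos φ along parallels; h·k = 1.
k = cos φ₀ / cos φ = 4.35  ⇒  cos φ = cos 23.6° / 4.35 = 0.2107.
φ = arccos(0.2107) ≈ 77.8°.

77.8°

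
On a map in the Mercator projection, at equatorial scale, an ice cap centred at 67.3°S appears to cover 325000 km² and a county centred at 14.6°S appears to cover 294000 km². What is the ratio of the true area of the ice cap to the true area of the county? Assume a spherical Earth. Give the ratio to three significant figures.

0.176

Mercator's areal exaggeration is sec²φ; hence true area = (apparent area) · cos²φ.
True area of ice cap: 325000 × cos²(67.3°) = 325000 × 0.1489 = 48400 km².
True area of county: 294000 × cos²(14.6°) = 294000 × 0.9365 = 275300 km².
Ratio = 48400 / 275300 ≈ 0.176.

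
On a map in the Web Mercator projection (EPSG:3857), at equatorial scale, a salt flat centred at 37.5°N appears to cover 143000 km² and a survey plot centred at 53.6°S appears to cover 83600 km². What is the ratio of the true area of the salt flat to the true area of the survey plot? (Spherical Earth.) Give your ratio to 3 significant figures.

Since Mercator area scale is 1/cos²φ, the true area equals the apparent area multiplied by cos²φ.
True area of salt flat: 143000 × cos²(37.5°) = 143000 × 0.6294 = 90010 km².
True area of survey plot: 83600 × cos²(53.6°) = 83600 × 0.3521 = 29440 km².
Ratio = 90010 / 29440 ≈ 3.06.

3.06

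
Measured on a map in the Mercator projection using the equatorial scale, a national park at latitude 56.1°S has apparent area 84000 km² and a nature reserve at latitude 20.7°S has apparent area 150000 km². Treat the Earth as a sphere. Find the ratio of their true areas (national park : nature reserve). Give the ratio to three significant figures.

0.199

Mercator's areal exaggeration is sec²φ; hence true area = (apparent area) · cos²φ.
True area of national park: 84000 × cos²(56.1°) = 84000 × 0.3111 = 26130 km².
True area of nature reserve: 150000 × cos²(20.7°) = 150000 × 0.8751 = 131300 km².
Ratio = 26130 / 131300 ≈ 0.199.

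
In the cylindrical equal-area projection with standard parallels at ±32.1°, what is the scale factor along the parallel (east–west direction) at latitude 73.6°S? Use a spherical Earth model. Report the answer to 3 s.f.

For cylindrical equal-area with standard parallel φ₀, h = cos φ / cos φ₀ and k = cos φ₀ / cos φ, so h·k = 1.
k = cos 32.1° / cos 73.6° = 0.8471/0.2823 = 3.000.

3.00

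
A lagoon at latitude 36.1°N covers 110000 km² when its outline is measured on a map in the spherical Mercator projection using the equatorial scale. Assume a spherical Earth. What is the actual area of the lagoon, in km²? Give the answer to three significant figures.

Mercator is conformal, so the point scale is isotropic: h = k = sec φ = 1/cos φ.
Areal scale = k² = sec²φ = 1/cos²(36.1°) = 1/0.8080² = 1.532.
True area = apparent / (areal scale) = 110000 / 1.532 ≈ 71800 km².

71800 km²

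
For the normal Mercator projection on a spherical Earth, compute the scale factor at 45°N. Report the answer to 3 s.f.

1.41

Mercator is conformal, so the point scale is isotropic: h = k = sec φ = 1/cos φ.
k = 1/cos 45° = 1/0.7071 = 1.414.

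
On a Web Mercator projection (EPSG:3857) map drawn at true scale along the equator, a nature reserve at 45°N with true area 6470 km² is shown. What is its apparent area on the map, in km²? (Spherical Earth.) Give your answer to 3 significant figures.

12900 km²

The Mercator projection is conformal; its linear scale factor is the same in every direction and equals sec φ = 1/cos φ.
Areal scale = k² = sec²φ = 1/cos²(45°) = 1/0.7071² = 2.000.
Apparent area = 6470 × 2.000 ≈ 12900 km².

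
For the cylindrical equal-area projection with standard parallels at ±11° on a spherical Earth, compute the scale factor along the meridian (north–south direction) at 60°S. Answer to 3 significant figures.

0.509

For cylindrical equal-area with standard parallel φ₀, h = cos φ / cos φ₀ and k = cos φ₀ / cos φ, so h·k = 1.
h = cos 60° / cos 11° = 0.5000/0.9816 = 0.5094.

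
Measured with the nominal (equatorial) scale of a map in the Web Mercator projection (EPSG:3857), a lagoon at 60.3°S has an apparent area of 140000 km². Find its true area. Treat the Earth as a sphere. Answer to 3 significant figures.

The Mercator projection is conformal; its linear scale factor is the same in every direction and equals sec φ = 1/cos φ.
Areal scale = k² = sec²φ = 1/cos²(60.3°) = 1/0.4955² = 4.074.
True area = apparent / (areal scale) = 140000 / 4.074 ≈ 34400 km².

34400 km²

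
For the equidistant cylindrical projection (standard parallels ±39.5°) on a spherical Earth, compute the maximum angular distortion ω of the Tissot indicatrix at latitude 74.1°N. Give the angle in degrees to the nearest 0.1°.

With standard parallel φ₀ = 39.5°, the equirectangular projection gives x = Rλ cos φ₀, y = Rφ, so h = 1 and k = cos 39.5° / cos φ.
At 74.1°: h = 1.000, k = 2.817; principal scales a = 2.817, b = 1.000.
sin(ω/2) = (a − b)/(a + b) = 1.817/3.817 = 0.4760, so ω = 2 arcsin(0.4760) ≈ 56.8°.

56.8°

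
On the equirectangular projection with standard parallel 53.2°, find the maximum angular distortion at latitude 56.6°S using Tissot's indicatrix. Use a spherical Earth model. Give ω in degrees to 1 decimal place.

4.8°

In the equirectangular projection with standard parallel φ₀ = 53.2° (x = Rλ cos φ₀, y = Rφ), meridians are true-scale (h = 1) and the parallel scale is k = cos φ₀ / cos φ.
At 56.6°: h = 1.000, k = 1.088; principal scales a = 1.088, b = 1.000.
sin(ω/2) = (a − b)/(a + b) = 0.08818/2.088 = 0.04223, so ω = 2 arcsin(0.04223) ≈ 4.8°.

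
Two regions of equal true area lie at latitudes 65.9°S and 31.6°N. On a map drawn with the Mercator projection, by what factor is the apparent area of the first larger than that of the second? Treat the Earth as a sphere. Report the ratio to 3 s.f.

Mercator areal scale is sec²φ.
At 65.9°: sec²(65.9°) = 1/0.4083² = 5.998.
At 31.6°: sec²(31.6°) = 1/0.8517² = 1.378.
Ratio = 5.998/1.378 = cos²(31.6°)/cos²(65.9°) ≈ 4.35.

4.35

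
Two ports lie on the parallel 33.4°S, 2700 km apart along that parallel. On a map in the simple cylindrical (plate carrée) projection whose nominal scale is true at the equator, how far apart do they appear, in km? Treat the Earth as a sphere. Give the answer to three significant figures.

3230 km

In the plate carrée (x = Rλ, y = Rφ), meridians are true-scale (h = 1) and parallels are stretched by k = sec φ.
Along the parallel, k = sec 33.4° = 1/0.8348 = 1.198.
Map distance = 2700 × 1.198 ≈ 3230 km.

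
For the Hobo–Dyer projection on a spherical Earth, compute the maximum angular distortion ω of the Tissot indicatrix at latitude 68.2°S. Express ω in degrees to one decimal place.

79.7°

Hobo–Dyer is a cylindrical equal-area projection with standard parallels at ±37.5°. A cylindrical equal-area projection with standard parallel φ₀ has meridian scale h = cos φ / cos φ₀ and parallel scale k = cos φ₀ / cos φ (so areas are preserved, h·k = 1).
At 68.2°: h = 0.4681, k = 2.136; principal scales a = 2.136, b = 0.4681.
sin(ω/2) = (a − b)/(a + b) = 1.668/2.604 = 0.6405, so ω = 2 arcsin(0.6405) ≈ 79.7°.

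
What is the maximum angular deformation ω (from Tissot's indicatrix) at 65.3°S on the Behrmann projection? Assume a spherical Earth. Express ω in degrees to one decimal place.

77.0°

Behrmann is a cylindrical equal-area projection with standard parallels at ±30°. For cylindrical equal-area with standard parallel φ₀, h = cos φ / cos φ₀ and k = cos φ₀ / cos φ, so h·k = 1.
At 65.3°: h = 0.4825, k = 2.072; principal scales a = 2.072, b = 0.4825.
sin(ω/2) = (a − b)/(a + b) = 1.590/2.555 = 0.6223, so ω = 2 arcsin(0.6223) ≈ 77.0°.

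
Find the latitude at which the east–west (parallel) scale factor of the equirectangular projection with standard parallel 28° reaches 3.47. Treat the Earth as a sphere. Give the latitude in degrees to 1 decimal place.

In the equirectangular projection with standard parallel φ₀ = 28° (x = Rλ cos φ₀, y = Rφ), meridians are true-scale (h = 1) and the parallel scale is k = cos φ₀ / cos φ.
k = cos φ₀ / cos φ = 3.47  ⇒  cos φ = cos 28° / 3.47 = 0.2545.
φ = arccos(0.2545) ≈ 75.3°.

75.3°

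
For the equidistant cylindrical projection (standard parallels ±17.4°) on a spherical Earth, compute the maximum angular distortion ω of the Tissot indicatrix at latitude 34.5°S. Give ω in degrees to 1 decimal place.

8.4°

With standard parallel φ₀ = 17.4°, the equirectangular projection gives x = Rλ cos φ₀, y = Rφ, so h = 1 and k = cos 17.4° / cos φ.
At 34.5°: h = 1.000, k = 1.158; principal scales a = 1.158, b = 1.000.
sin(ω/2) = (a − b)/(a + b) = 0.1579/2.158 = 0.07316, so ω = 2 arcsin(0.07316) ≈ 8.4°.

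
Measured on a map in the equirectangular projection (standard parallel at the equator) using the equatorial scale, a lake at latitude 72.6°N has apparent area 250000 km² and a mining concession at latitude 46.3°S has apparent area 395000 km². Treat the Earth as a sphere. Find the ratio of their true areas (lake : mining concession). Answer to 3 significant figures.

Plate carrée has h = 1 and k = sec φ, giving areal scale sec φ; true area = (apparent area) · cos φ.
True area of lake: 250000 × cos(72.6°) = 250000 × 0.2990 = 74760 km².
True area of mining concession: 395000 × cos(46.3°) = 395000 × 0.6909 = 272900 km².
Ratio = 74760 / 272900 ≈ 0.274.

0.274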